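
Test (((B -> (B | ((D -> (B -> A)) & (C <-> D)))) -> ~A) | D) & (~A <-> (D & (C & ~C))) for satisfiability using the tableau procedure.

Satisfiable

Initial set: {T ((((B -> (B | ((D -> (B -> A)) & (C <-> D)))) -> ~A) | D) & (~A <-> (D & (C & ~C))))}.
T ((((B -> (B | ((D -> (B -> A)) & (C <-> D)))) -> ~A) | D) & (~A <-> (D & (C & ~C)))): α-rule — add T (((B -> (B | ((D -> (B -> A)) & (C <-> D)))) -> ~A) | D), T (~A <-> (D & (C & ~C))).
T (((B -> (B | ((D -> (B -> A)) & (C <-> D)))) -> ~A) | D): β-rule — branch into T ((B -> (B | ((D -> (B -> A)) & (C <-> D)))) -> ~A)  //  T D.
  branch 1 (add T ((B -> (B | ((D -> (B -> A)) & (C <-> D)))) -> ~A)):
    T (~A <-> (D & (C & ~C))): β-rule — branch into T ~A, T (D & (C & ~C))  //  F ~A, F (D & (C & ~C)).
      branch 1.1 (add T ~A, T (D & (C & ~C))):
        T (D & (C & ~C)): α-rule — add T D, T (C & ~C).
        T (C & ~C): α-rule — add T C, T ~C.
        × closes — contains both C and ~C.
      branch 1.2 (add F ~A, F (D & (C & ~C))):
        T ((B -> (B | ((D -> (B -> A)) & (C <-> D)))) -> ~A): β-rule — branch into F (B -> (B | ((D -> (B -> A)) & (C <-> D))))  //  T ~A.
          branch 1.2.1 (add F (B -> (B | ((D -> (B -> A)) & (C <-> D))))):
            F (B -> (B | ((D -> (B -> A)) & (C <-> D)))): α-rule — add T B, F (B | ((D -> (B -> A)) & (C <-> D))).
            F (B | ((D -> (B -> A)) & (C <-> D))): α-rule — add F B, F ((D -> (B -> A)) & (C <-> D)).
            × closes — contains both B and ~B.
          branch 1.2.2 (add T ~A):
            × closes — contains both A and ~A.
  branch 2 (add T D):
    T (~A <-> (D & (C & ~C))): β-rule — branch into T ~A, T (D & (C & ~C))  //  F ~A, F (D & (C & ~C)).
      branch 2.1 (add T ~A, T (D & (C & ~C))):
        T (D & (C & ~C)): α-rule — add T D, T (C & ~C).
        T (C & ~C): α-rule — add T C, T ~C.
        × closes — contains both C and ~C.
      branch 2.2 (add F ~A, F (D & (C & ~C))):
        F (D & (C & ~C)): β-rule — branch into F D  //  F (C & ~C).
          branch 2.2.1 (add F D):
            × closes — contains both D and ~D.
          branch 2.2.2 (add F (C & ~C)):
            F (C & ~C): β-rule — branch into F C  //  F ~C.
              branch 2.2.2.1 (add F C):
                ○ open, literals {A=T, C=F, D=T}.
              branch 2.2.2.2 (add F ~C):
                ○ open, literals {A=T, C=T, D=T}.
5 branches closed, 2 open.
An open branch gives a satisfying assignment: A=T, C=F, D=T.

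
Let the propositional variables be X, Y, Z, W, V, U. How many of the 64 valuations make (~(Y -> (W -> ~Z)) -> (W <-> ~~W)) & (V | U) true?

48

Initial set: {((~(Y -> (W -> ~Z)) -> (W <-> ~~W)) & (V | U))}.
((~(Y -> (W -> ~Z)) -> (W <-> ~~W)) & (V | U)): α-rule — add (~(Y -> (W -> ~Z)) -> (W <-> ~~W)), (V | U).
(~(Y -> (W -> ~Z)) -> (W <-> ~~W)): β-rule — branch into ~~(Y -> (W -> ~Z))  //  (W <-> ~~W).
  branch 1 (add ~~(Y -> (W -> ~Z))):
    (V | U): β-rule — branch into V  //  U.
      branch 1.1 (add V):
        ~~(Y -> (W -> ~Z)): β-rule — branch into ~Y  //  (W -> ~Z).
          branch 1.1.1 (add ~Y):
            ○ open, literals {V=1, Y=0}.
          branch 1.1.2 (add (W -> ~Z)):
            (W -> ~Z): β-rule — branch into ~W  //  ~Z.
              branch 1.1.2.1 (add ~W):
                ○ open, literals {V=1, W=0}.
              branch 1.1.2.2 (add ~Z):
                ○ open, literals {V=1, Z=0}.
      branch 1.2 (add U):
        ~~(Y -> (W -> ~Z)): β-rule — branch into ~Y  //  (W -> ~Z).
          branch 1.2.1 (add ~Y):
            ○ open, literals {U=1, Y=0}.
          branch 1.2.2 (add (W -> ~Z)):
            (W -> ~Z): β-rule — branch into ~W  //  ~Z.
              branch 1.2.2.1 (add ~W):
                ○ open, literals {U=1, W=0}.
              branch 1.2.2.2 (add ~Z):
                ○ open, literals {U=1, Z=0}.
  branch 2 (add (W <-> ~~W)):
    (V | U): β-rule — branch into V  //  U.
      branch 2.1 (add V):
        (W <-> ~~W): β-rule — branch into W, ~~W  //  ~W, ~~~W.
          branch 2.1.1 (add W, ~~W):
            ~~W: drop double negation, giving W.
            ○ open, literals {V=1, W=1}.
          branch 2.1.2 (add ~W, ~~~W):
            ~~~W: drop double negation, giving ~W.
            ○ open, literals {V=1, W=0}.
      branch 2.2 (add U):
        (W <-> ~~W): β-rule — branch into W, ~~W  //  ~W, ~~~W.
          branch 2.2.1 (add W, ~~W):
            ~~W: drop double negation, giving W.
            ○ open, literals {U=1, W=1}.
          branch 2.2.2 (add ~W, ~~~W):
            ~~~W: drop double negation, giving ~W.
            ○ open, literals {U=1, W=0}.
0 branches closed, 10 open.
Each open branch fixes some atoms; the unmentioned ones are free. Counting distinct full assignments: branch {V=1, Y=0} (X, Z, W, U) contributes 16 new; branch {V=1, W=0} (X, Y, Z, U) contributes 8 new; branch {V=1, Z=0} (X, Y, W, U) contributes 4 new; branch {U=1, Y=0} (X, Z, W, V) contributes 8 new; branch {U=1, W=0} (X, Y, Z, V) contributes 4 new; branch {U=1, Z=0} (X, Y, W, V) contributes 2 new; branch {V=1, W=1} (X, Y, Z, U) contributes 4 new; branch {V=1, W=0} (X, Y, Z, U) contributes 0 new; branch {U=1, W=1} (X, Y, Z, V) contributes 2 new; branch {U=1, W=0} (X, Y, Z, V) contributes 0 new. Total: 48.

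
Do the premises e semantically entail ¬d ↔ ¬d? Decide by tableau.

Yes

Initial set: {T e; F (¬d ↔ ¬d)}.
F (¬d ↔ ¬d): β-rule — branch into T ¬d, F ¬d  //  F ¬d, T ¬d.
  branch 1 (add T ¬d, F ¬d):
    × closes — contains both d and ¬d.
  branch 2 (add F ¬d, T ¬d):
    × closes — contains both d and ¬d.
All 2 branches close.
Every branch closed, so the premises entail the conclusion.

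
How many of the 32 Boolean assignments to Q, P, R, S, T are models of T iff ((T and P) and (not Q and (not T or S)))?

Initial set: {T (T iff ((T and P) and (not Q and (not T or S))))}.
T (T iff ((T and P) and (not Q and (not T or S)))): β-rule — branch into T T, T ((T and P) and (not Q and (not T or S)))  //  F T, F ((T and P) and (not Q and (not T or S))).
  branch 1 (add T T, T ((T and P) and (not Q and (not T or S)))):
    T ((T and P) and (not Q and (not T or S))): α-rule — add T (T and P), T (not Q and (not T or S)).
    T (T and P): α-rule — add T T, T P.
    T (not Q and (not T or S)): α-rule — add T not Q, T (not T or S).
    T (not T or S): β-rule — branch into T not T  //  T S.
      branch 1.1 (add T not T):
        × closes — contains both T and not T.
      branch 1.2 (add T S):
        ○ open, literals {P=T, Q=F, S=T, T=T}.
  branch 2 (add F T, F ((T and P) and (not Q and (not T or S)))):
    F ((T and P) and (not Q and (not T or S))): β-rule — branch into F (T and P)  //  F (not Q and (not T or S)).
      branch 2.1 (add F (T and P)):
        F (T and P): β-rule — branch into F T  //  F P.
          branch 2.1.1 (add F T):
            ○ open, literals {T=F}.
          branch 2.1.2 (add F P):
            ○ open, literals {P=F, T=F}.
      branch 2.2 (add F (not Q and (not T or S))):
        F (not Q and (not T or S)): β-rule — branch into F not Q  //  F (not T or S).
          branch 2.2.1 (add F not Q):
            ○ open, literals {Q=T, T=F}.
          branch 2.2.2 (add F (not T or S)):
            F (not T or S): α-rule — add F not T, F S.
            × closes — contains both T and not T.
2 branches closed, 4 open.
Each open branch fixes some atoms; the unmentioned ones are free. Counting distinct full assignments: branch {P=T, Q=F, S=T, T=T} (R) contributes 2 new; branch {T=F} (Q, P, R, S) contributes 16 new; branch {P=F, T=F} (Q, R, S) contributes 0 new; branch {Q=T, T=F} (P, R, S) contributes 0 new. Total: 18.

18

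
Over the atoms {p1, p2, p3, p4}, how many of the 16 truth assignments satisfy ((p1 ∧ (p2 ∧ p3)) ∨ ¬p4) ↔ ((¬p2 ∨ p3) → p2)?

Initial set: {T (((p1 ∧ (p2 ∧ p3)) ∨ ¬p4) ↔ ((¬p2 ∨ p3) → p2))}.
T (((p1 ∧ (p2 ∧ p3)) ∨ ¬p4) ↔ ((¬p2 ∨ p3) → p2)): β-rule — branch into T ((p1 ∧ (p2 ∧ p3)) ∨ ¬p4), T ((¬p2 ∨ p3) → p2)  //  F ((p1 ∧ (p2 ∧ p3)) ∨ ¬p4), F ((¬p2 ∨ p3) → p2).
  branch 1 (add T ((p1 ∧ (p2 ∧ p3)) ∨ ¬p4), T ((¬p2 ∨ p3) → p2)):
    T ((p1 ∧ (p2 ∧ p3)) ∨ ¬p4): β-rule — branch into T (p1 ∧ (p2 ∧ p3))  //  T ¬p4.
      branch 1.1 (add T (p1 ∧ (p2 ∧ p3))):
        T (p1 ∧ (p2 ∧ p3)): α-rule — add T p1, T (p2 ∧ p3).
        T (p2 ∧ p3): α-rule — add T p2, T p3.
        T ((¬p2 ∨ p3) → p2): β-rule — branch into F (¬p2 ∨ p3)  //  T p2.
          branch 1.1.1 (add F (¬p2 ∨ p3)):
            F (¬p2 ∨ p3): α-rule — add F ¬p2, F p3.
            × closes — contains both p3 and ¬p3.
          branch 1.1.2 (add T p2):
            ○ open, literals {p1=true, p2=true, p3=true}.
      branch 1.2 (add T ¬p4):
        T ((¬p2 ∨ p3) → p2): β-rule — branch into F (¬p2 ∨ p3)  //  T p2.
          branch 1.2.1 (add F (¬p2 ∨ p3)):
            F (¬p2 ∨ p3): α-rule — add F ¬p2, F p3.
            ○ open, literals {p2=true, p3=false, p4=false}.
          branch 1.2.2 (add T p2):
            ○ open, literals {p2=true, p4=false}.
  branch 2 (add F ((p1 ∧ (p2 ∧ p3)) ∨ ¬p4), F ((¬p2 ∨ p3) → p2)):
    F ((p1 ∧ (p2 ∧ p3)) ∨ ¬p4): α-rule — add F (p1 ∧ (p2 ∧ p3)), F ¬p4.
    F ((¬p2 ∨ p3) → p2): α-rule — add T (¬p2 ∨ p3), F p2.
    F (p1 ∧ (p2 ∧ p3)): β-rule — branch into F p1  //  F (p2 ∧ p3).
      branch 2.1 (add F p1):
        T (¬p2 ∨ p3): β-rule — branch into T ¬p2  //  T p3.
          branch 2.1.1 (add T ¬p2):
            ○ open, literals {p1=false, p2=false, p4=true}.
          branch 2.1.2 (add T p3):
            ○ open, literals {p1=false, p2=false, p3=true, p4=true}.
      branch 2.2 (add F (p2 ∧ p3)):
        T (¬p2 ∨ p3): β-rule — branch into T ¬p2  //  T p3.
          branch 2.2.1 (add T ¬p2):
            F (p2 ∧ p3): β-rule — branch into F p2  //  F p3.
              branch 2.2.1.1 (add F p2):
                ○ open, literals {p2=false, p4=true}.
              branch 2.2.1.2 (add F p3):
                ○ open, literals {p2=false, p3=false, p4=true}.
          branch 2.2.2 (add T p3):
            F (p2 ∧ p3): β-rule — branch into F p2  //  F p3.
              branch 2.2.2.1 (add F p2):
                ○ open, literals {p2=false, p3=true, p4=true}.
              branch 2.2.2.2 (add F p3):
                × closes — contains both p3 and ¬p3.
2 branches closed, 8 open.
Each open branch fixes some atoms; the unmentioned ones are free. Counting distinct full assignments: branch {p1=true, p2=true, p3=true} (p4) contributes 2 new; branch {p2=true, p3=false, p4=false} (p1) contributes 2 new; branch {p2=true, p4=false} (p1, p3) contributes 1 new; branch {p1=false, p2=false, p4=true} (p3) contributes 2 new; branch {p1=false, p2=false, p3=true, p4=true} (none free) contributes 0 new; branch {p2=false, p4=true} (p1, p3) contributes 2 new; branch {p2=false, p3=false, p4=true} (p1) contributes 0 new; branch {p2=false, p3=true, p4=true} (p1) contributes 0 new. Total: 9.

9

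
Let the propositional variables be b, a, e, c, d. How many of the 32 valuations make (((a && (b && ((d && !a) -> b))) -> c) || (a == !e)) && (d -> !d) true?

15

Initial set: {T ((((a && (b && ((d && !a) -> b))) -> c) || (a == !e)) && (d -> !d))}.
T ((((a && (b && ((d && !a) -> b))) -> c) || (a == !e)) && (d -> !d)): α-rule — add T (((a && (b && ((d && !a) -> b))) -> c) || (a == !e)), T (d -> !d).
T (((a && (b && ((d && !a) -> b))) -> c) || (a == !e)): β-rule — branch into T ((a && (b && ((d && !a) -> b))) -> c)  //  T (a == !e).
  branch 1 (add T ((a && (b && ((d && !a) -> b))) -> c)):
    T (d -> !d): β-rule — branch into F d  //  T !d.
      branch 1.1 (add F d):
        T ((a && (b && ((d && !a) -> b))) -> c): β-rule — branch into F (a && (b && ((d && !a) -> b)))  //  T c.
          branch 1.1.1 (add F (a && (b && ((d && !a) -> b)))):
            F (a && (b && ((d && !a) -> b))): β-rule — branch into F a  //  F (b && ((d && !a) -> b)).
              branch 1.1.1.1 (add F a):
                ○ open, literals {a=0, d=0}.
              branch 1.1.1.2 (add F (b && ((d && !a) -> b))):
                F (b && ((d && !a) -> b)): β-rule — branch into F b  //  F ((d && !a) -> b).
                  branch 1.1.1.2.1 (add F b):
                    ○ open, literals {b=0, d=0}.
                  branch 1.1.1.2.2 (add F ((d && !a) -> b)):
                    F ((d && !a) -> b): α-rule — add T (d && !a), F b.
                    T (d && !a): α-rule — add T d, T !a.
                    × closes — contains both d and !d.
          branch 1.1.2 (add T c):
            ○ open, literals {c=1, d=0}.
      branch 1.2 (add T !d):
        T ((a && (b && ((d && !a) -> b))) -> c): β-rule — branch into F (a && (b && ((d && !a) -> b)))  //  T c.
          branch 1.2.1 (add F (a && (b && ((d && !a) -> b)))):
            F (a && (b && ((d && !a) -> b))): β-rule — branch into F a  //  F (b && ((d && !a) -> b)).
              branch 1.2.1.1 (add F a):
                ○ open, literals {a=0, d=0}.
              branch 1.2.1.2 (add F (b && ((d && !a) -> b))):
                F (b && ((d && !a) -> b)): β-rule — branch into F b  //  F ((d && !a) -> b).
                  branch 1.2.1.2.1 (add F b):
                    ○ open, literals {b=0, d=0}.
                  branch 1.2.1.2.2 (add F ((d && !a) -> b)):
                    F ((d && !a) -> b): α-rule — add T (d && !a), F b.
                    T (d && !a): α-rule — add T d, T !a.
                    × closes — contains both d and !d.
          branch 1.2.2 (add T c):
            ○ open, literals {c=1, d=0}.
  branch 2 (add T (a == !e)):
    T (d -> !d): β-rule — branch into F d  //  T !d.
      branch 2.1 (add F d):
        T (a == !e): β-rule — branch into T a, T !e  //  F a, F !e.
          branch 2.1.1 (add T a, T !e):
            ○ open, literals {a=1, d=0, e=0}.
          branch 2.1.2 (add F a, F !e):
            ○ open, literals {a=0, d=0, e=1}.
      branch 2.2 (add T !d):
        T (a == !e): β-rule — branch into T a, T !e  //  F a, F !e.
          branch 2.2.1 (add T a, T !e):
            ○ open, literals {a=1, d=0, e=0}.
          branch 2.2.2 (add F a, F !e):
            ○ open, literals {a=0, d=0, e=1}.
2 branches closed, 10 open.
Each open branch fixes some atoms; the unmentioned ones are free. Counting distinct full assignments: branch {a=0, d=0} (b, e, c) contributes 8 new; branch {b=0, d=0} (a, e, c) contributes 4 new; branch {c=1, d=0} (b, a, e) contributes 2 new; branch {a=0, d=0} (b, e, c) contributes 0 new; branch {b=0, d=0} (a, e, c) contributes 0 new; branch {c=1, d=0} (b, a, e) contributes 0 new; branch {a=1, d=0, e=0} (b, c) contributes 1 new; branch {a=0, d=0, e=1} (b, c) contributes 0 new; branch {a=1, d=0, e=0} (b, c) contributes 0 new; branch {a=0, d=0, e=1} (b, c) contributes 0 new. Total: 15.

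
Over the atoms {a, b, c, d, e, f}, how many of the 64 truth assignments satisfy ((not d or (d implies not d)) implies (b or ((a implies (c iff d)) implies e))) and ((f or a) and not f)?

15

Initial set: {(((not d or (d implies not d)) implies (b or ((a implies (c iff d)) implies e))) and ((f or a) and not f))}.
(((not d or (d implies not d)) implies (b or ((a implies (c iff d)) implies e))) and ((f or a) and not f)): α-rule — add ((not d or (d implies not d)) implies (b or ((a implies (c iff d)) implies e))), ((f or a) and not f).
((f or a) and not f): α-rule — add (f or a), not f.
((not d or (d implies not d)) implies (b or ((a implies (c iff d)) implies e))): β-rule — branch into not (not d or (d implies not d))  //  (b or ((a implies (c iff d)) implies e)).
  branch 1 (add not (not d or (d implies not d))):
    not (not d or (d implies not d)): α-rule — add not not d, not (d implies not d).
    not (d implies not d): α-rule — add d, not not d.
    (f or a): β-rule — branch into f  //  a.
      branch 1.1 (add f):
        × closes — contains both f and not f.
      branch 1.2 (add a):
        ○ open, literals {a=true, d=true, f=false}.
  branch 2 (add (b or ((a implies (c iff d)) implies e))):
    (f or a): β-rule — branch into f  //  a.
      branch 2.1 (add f):
        × closes — contains both f and not f.
      branch 2.2 (add a):
        (b or ((a implies (c iff d)) implies e)): β-rule — branch into b  //  ((a implies (c iff d)) implies e).
          branch 2.2.1 (add b):
            ○ open, literals {a=true, b=true, f=false}.
          branch 2.2.2 (add ((a implies (c iff d)) implies e)):
            ((a implies (c iff d)) implies e): β-rule — branch into not (a implies (c iff d))  //  e.
              branch 2.2.2.1 (add not (a implies (c iff d))):
                not (a implies (c iff d)): α-rule — add a, not (c iff d).
                not (c iff d): β-rule — branch into c, not d  //  not c, d.
                  branch 2.2.2.1.1 (add c, not d):
                    ○ open, literals {a=true, c=true, d=false, f=false}.
                  branch 2.2.2.1.2 (add not c, d):
                    ○ open, literals {a=true, c=false, d=true, f=false}.
              branch 2.2.2.2 (add e):
                ○ open, literals {a=true, e=true, f=false}.
2 branches closed, 5 open.
Each open branch fixes some atoms; the unmentioned ones are free. Counting distinct full assignments: branch {a=true, d=true, f=false} (b, c, e) contributes 8 new; branch {a=true, b=true, f=false} (c, d, e) contributes 4 new; branch {a=true, c=true, d=false, f=false} (b, e) contributes 2 new; branch {a=true, c=false, d=true, f=false} (b, e) contributes 0 new; branch {a=true, e=true, f=false} (b, c, d) contributes 1 new. Total: 15.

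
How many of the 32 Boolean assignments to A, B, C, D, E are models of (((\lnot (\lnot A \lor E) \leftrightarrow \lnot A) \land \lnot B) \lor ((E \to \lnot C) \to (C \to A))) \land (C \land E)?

8

Initial set: {((((\lnot (\lnot A \lor E) \leftrightarrow \lnot A) \land \lnot B) \lor ((E \to \lnot C) \to (C \to A))) \land (C \land E))}.
((((\lnot (\lnot A \lor E) \leftrightarrow \lnot A) \land \lnot B) \lor ((E \to \lnot C) \to (C \to A))) \land (C \land E)): α-rule — add (((\lnot (\lnot A \lor E) \leftrightarrow \lnot A) \land \lnot B) \lor ((E \to \lnot C) \to (C \to A))), (C \land E).
(C \land E): α-rule — add C, E.
(((\lnot (\lnot A \lor E) \leftrightarrow \lnot A) \land \lnot B) \lor ((E \to \lnot C) \to (C \to A))): β-rule — branch into ((\lnot (\lnot A \lor E) \leftrightarrow \lnot A) \land \lnot B)  //  ((E \to \lnot C) \to (C \to A)).
  branch 1 (add ((\lnot (\lnot A \lor E) \leftrightarrow \lnot A) \land \lnot B)):
    ((\lnot (\lnot A \lor E) \leftrightarrow \lnot A) \land \lnot B): α-rule — add (\lnot (\lnot A \lor E) \leftrightarrow \lnot A), \lnot B.
    (\lnot (\lnot A \lor E) \leftrightarrow \lnot A): β-rule — branch into \lnot (\lnot A \lor E), \lnot A  //  \lnot \lnot (\lnot A \lor E), \lnot \lnot A.
      branch 1.1 (add \lnot (\lnot A \lor E), \lnot A):
        \lnot (\lnot A \lor E): α-rule — add \lnot \lnot A, \lnot E.
        × closes — contains both A and \lnot A.
      branch 1.2 (add \lnot \lnot (\lnot A \lor E), \lnot \lnot A):
        \lnot \lnot (\lnot A \lor E): β-rule — branch into \lnot A  //  E.
          branch 1.2.1 (add \lnot A):
            × closes — contains both A and \lnot A.
          branch 1.2.2 (add E):
            ○ open, literals {A=T, B=F, C=T, E=T}.
  branch 2 (add ((E \to \lnot C) \to (C \to A))):
    ((E \to \lnot C) \to (C \to A)): β-rule — branch into \lnot (E \to \lnot C)  //  (C \to A).
      branch 2.1 (add \lnot (E \to \lnot C)):
        \lnot (E \to \lnot C): α-rule — add E, \lnot \lnot C.
        ○ open, literals {C=T, E=T}.
      branch 2.2 (add (C \to A)):
        (C \to A): β-rule — branch into \lnot C  //  A.
          branch 2.2.1 (add \lnot C):
            × closes — contains both C and \lnot C.
          branch 2.2.2 (add A):
            ○ open, literals {A=T, C=T, E=T}.
3 branches closed, 3 open.
Each open branch fixes some atoms; the unmentioned ones are free. Counting distinct full assignments: branch {A=T, B=F, C=T, E=T} (D) contributes 2 new; branch {C=T, E=T} (A, B, D) contributes 6 new; branch {A=T, C=T, E=T} (B, D) contributes 0 new. Total: 8.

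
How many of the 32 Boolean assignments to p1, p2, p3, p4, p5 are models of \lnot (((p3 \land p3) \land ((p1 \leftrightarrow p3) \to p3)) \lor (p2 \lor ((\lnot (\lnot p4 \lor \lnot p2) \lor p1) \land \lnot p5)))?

6

Initial set: {\lnot (((p3 \land p3) \land ((p1 \leftrightarrow p3) \to p3)) \lor (p2 \lor ((\lnot (\lnot p4 \lor \lnot p2) \lor p1) \land \lnot p5)))}.
\lnot (((p3 \land p3) \land ((p1 \leftrightarrow p3) \to p3)) \lor (p2 \lor ((\lnot (\lnot p4 \lor \lnot p2) \lor p1) \land \lnot p5))): α-rule — add \lnot ((p3 \land p3) \land ((p1 \leftrightarrow p3) \to p3)), \lnot (p2 \lor ((\lnot (\lnot p4 \lor \lnot p2) \lor p1) \land \lnot p5)).
\lnot (p2 \lor ((\lnot (\lnot p4 \lor \lnot p2) \lor p1) \land \lnot p5)): α-rule — add \lnot p2, \lnot ((\lnot (\lnot p4 \lor \lnot p2) \lor p1) \land \lnot p5).
\lnot ((p3 \land p3) \land ((p1 \leftrightarrow p3) \to p3)): β-rule — branch into \lnot (p3 \land p3)  //  \lnot ((p1 \leftrightarrow p3) \to p3).
  branch 1 (add \lnot (p3 \land p3)):
    \lnot ((\lnot (\lnot p4 \lor \lnot p2) \lor p1) \land \lnot p5): β-rule — branch into \lnot (\lnot (\lnot p4 \lor \lnot p2) \lor p1)  //  \lnot \lnot p5.
      branch 1.1 (add \lnot (\lnot (\lnot p4 \lor \lnot p2) \lor p1)):
        \lnot (\lnot (\lnot p4 \lor \lnot p2) \lor p1): α-rule — add \lnot \lnot (\lnot p4 \lor \lnot p2), \lnot p1.
        \lnot (p3 \land p3): β-rule — branch into \lnot p3  //  \lnot p3.
          branch 1.1.1 (add \lnot p3):
            \lnot \lnot (\lnot p4 \lor \lnot p2): β-rule — branch into \lnot p4  //  \lnot p2.
              branch 1.1.1.1 (add \lnot p4):
                ○ open, literals {p1=F, p2=F, p3=F, p4=F}.
              branch 1.1.1.2 (add \lnot p2):
                ○ open, literals {p1=F, p2=F, p3=F}.
          branch 1.1.2 (add \lnot p3):
            \lnot \lnot (\lnot p4 \lor \lnot p2): β-rule — branch into \lnot p4  //  \lnot p2.
              branch 1.1.2.1 (add \lnot p4):
                ○ open, literals {p1=F, p2=F, p3=F, p4=F}.
              branch 1.1.2.2 (add \lnot p2):
                ○ open, literals {p1=F, p2=F, p3=F}.
      branch 1.2 (add \lnot \lnot p5):
        \lnot (p3 \land p3): β-rule — branch into \lnot p3  //  \lnot p3.
          branch 1.2.1 (add \lnot p3):
            ○ open, literals {p2=F, p3=F, p5=T}.
          branch 1.2.2 (add \lnot p3):
            ○ open, literals {p2=F, p3=F, p5=T}.
  branch 2 (add \lnot ((p1 \leftrightarrow p3) \to p3)):
    \lnot ((p1 \leftrightarrow p3) \to p3): α-rule — add (p1 \leftrightarrow p3), \lnot p3.
    \lnot ((\lnot (\lnot p4 \lor \lnot p2) \lor p1) \land \lnot p5): β-rule — branch into \lnot (\lnot (\lnot p4 \lor \lnot p2) \lor p1)  //  \lnot \lnot p5.
      branch 2.1 (add \lnot (\lnot (\lnot p4 \lor \lnot p2) \lor p1)):
        \lnot (\lnot (\lnot p4 \lor \lnot p2) \lor p1): α-rule — add \lnot \lnot (\lnot p4 \lor \lnot p2), \lnot p1.
        (p1 \leftrightarrow p3): β-rule — branch into p1, p3  //  \lnot p1, \lnot p3.
          branch 2.1.1 (add p1, p3):
            × closes — contains both p1 and \lnot p1.
          branch 2.1.2 (add \lnot p1, \lnot p3):
            \lnot \lnot (\lnot p4 \lor \lnot p2): β-rule — branch into \lnot p4  //  \lnot p2.
              branch 2.1.2.1 (add \lnot p4):
                ○ open, literals {p1=F, p2=F, p3=F, p4=F}.
              branch 2.1.2.2 (add \lnot p2):
                ○ open, literals {p1=F, p2=F, p3=F}.
      branch 2.2 (add \lnot \lnot p5):
        (p1 \leftrightarrow p3): β-rule — branch into p1, p3  //  \lnot p1, \lnot p3.
          branch 2.2.1 (add p1, p3):
            × closes — contains both p3 and \lnot p3.
          branch 2.2.2 (add \lnot p1, \lnot p3):
            ○ open, literals {p1=F, p2=F, p3=F, p5=T}.
2 branches closed, 9 open.
Each open branch fixes some atoms; the unmentioned ones are free. Counting distinct full assignments: branch {p1=F, p2=F, p3=F, p4=F} (p5) contributes 2 new; branch {p1=F, p2=F, p3=F} (p4, p5) contributes 2 new; branch {p1=F, p2=F, p3=F, p4=F} (p5) contributes 0 new; branch {p1=F, p2=F, p3=F} (p4, p5) contributes 0 new; branch {p2=F, p3=F, p5=T} (p1, p4) contributes 2 new; branch {p2=F, p3=F, p5=T} (p1, p4) contributes 0 new; branch {p1=F, p2=F, p3=F, p4=F} (p5) contributes 0 new; branch {p1=F, p2=F, p3=F} (p4, p5) contributes 0 new; branch {p1=F, p2=F, p3=F, p5=T} (p4) contributes 0 new. Total: 6.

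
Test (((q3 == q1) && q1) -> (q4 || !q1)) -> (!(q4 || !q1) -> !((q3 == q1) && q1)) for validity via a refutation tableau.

Valid

Assume the negation and expand:
Initial set: {!((((q3 == q1) && q1) -> (q4 || !q1)) -> (!(q4 || !q1) -> !((q3 == q1) && q1)))}.
!((((q3 == q1) && q1) -> (q4 || !q1)) -> (!(q4 || !q1) -> !((q3 == q1) && q1))): α-rule — add (((q3 == q1) && q1) -> (q4 || !q1)), !(!(q4 || !q1) -> !((q3 == q1) && q1)).
!(!(q4 || !q1) -> !((q3 == q1) && q1)): α-rule — add !(q4 || !q1), !!((q3 == q1) && q1).
!(q4 || !q1): α-rule — add !q4, !!q1.
!!((q3 == q1) && q1): α-rule — add (q3 == q1), q1.
(((q3 == q1) && q1) -> (q4 || !q1)): β-rule — branch into !((q3 == q1) && q1)  //  (q4 || !q1).
  branch 1 (add !((q3 == q1) && q1)):
    (q3 == q1): β-rule — branch into q3, q1  //  !q3, !q1.
      branch 1.1 (add q3, q1):
        !((q3 == q1) && q1): β-rule — branch into !(q3 == q1)  //  !q1.
          branch 1.1.1 (add !(q3 == q1)):
            !(q3 == q1): β-rule — branch into q3, !q1  //  !q3, q1.
              branch 1.1.1.1 (add q3, !q1):
                × closes — contains both q1 and !q1.
              branch 1.1.1.2 (add !q3, q1):
                × closes — contains both q3 and !q3.
          branch 1.1.2 (add !q1):
            × closes — contains both q1 and !q1.
      branch 1.2 (add !q3, !q1):
        × closes — contains both q1 and !q1.
  branch 2 (add (q4 || !q1)):
    (q3 == q1): β-rule — branch into q3, q1  //  !q3, !q1.
      branch 2.1 (add q3, q1):
        (q4 || !q1): β-rule — branch into q4  //  !q1.
          branch 2.1.1 (add q4):
            × closes — contains both q4 and !q4.
          branch 2.1.2 (add !q1):
            × closes — contains both q1 and !q1.
      branch 2.2 (add !q3, !q1):
        × closes — contains both q1 and !q1.
All 7 branches close.
Every branch closed, so the negation is unsatisfiable and the formula is valid.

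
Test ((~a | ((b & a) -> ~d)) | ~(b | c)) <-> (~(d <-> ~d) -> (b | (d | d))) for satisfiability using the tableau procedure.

Satisfiable

Initial set: {T (((~a | ((b & a) -> ~d)) | ~(b | c)) <-> (~(d <-> ~d) -> (b | (d | d))))}.
T (((~a | ((b & a) -> ~d)) | ~(b | c)) <-> (~(d <-> ~d) -> (b | (d | d)))): β-rule — branch into T ((~a | ((b & a) -> ~d)) | ~(b | c)), T (~(d <-> ~d) -> (b | (d | d)))  //  F ((~a | ((b & a) -> ~d)) | ~(b | c)), F (~(d <-> ~d) -> (b | (d | d))).
  branch 1 (add T ((~a | ((b & a) -> ~d)) | ~(b | c)), T (~(d <-> ~d) -> (b | (d | d)))):
    T ((~a | ((b & a) -> ~d)) | ~(b | c)): β-rule — branch into T (~a | ((b & a) -> ~d))  //  T ~(b | c).
      branch 1.1 (add T (~a | ((b & a) -> ~d))):
        T (~(d <-> ~d) -> (b | (d | d))): β-rule — branch into F ~(d <-> ~d)  //  T (b | (d | d)).
          branch 1.1.1 (add F ~(d <-> ~d)):
            T (~a | ((b & a) -> ~d)): β-rule — branch into T ~a  //  T ((b & a) -> ~d).
              branch 1.1.1.1 (add T ~a):
                F ~(d <-> ~d): β-rule — branch into T d, T ~d  //  F d, F ~d.
                  branch 1.1.1.1.1 (add T d, T ~d):
                    × closes — contains both d and ~d.
                  branch 1.1.1.1.2 (add F d, F ~d):
                    × closes — contains both d and ~d.
              branch 1.1.1.2 (add T ((b & a) -> ~d)):
                F ~(d <-> ~d): β-rule — branch into T d, T ~d  //  F d, F ~d.
                  branch 1.1.1.2.1 (add T d, T ~d):
                    × closes — contains both d and ~d.
                  branch 1.1.1.2.2 (add F d, F ~d):
                    × closes — contains both d and ~d.
          branch 1.1.2 (add T (b | (d | d))):
            T (~a | ((b & a) -> ~d)): β-rule — branch into T ~a  //  T ((b & a) -> ~d).
              branch 1.1.2.1 (add T ~a):
                T (b | (d | d)): β-rule — branch into T b  //  T (d | d).
                  branch 1.1.2.1.1 (add T b):
                    ○ open, literals {a=false, b=true}.
                  branch 1.1.2.1.2 (add T (d | d)):
                    T (d | d): β-rule — branch into T d  //  T d.
                      branch 1.1.2.1.2.1 (add T d):
                        ○ open, literals {a=false, d=true}.
                      branch 1.1.2.1.2.2 (add T d):
                        ○ open, literals {a=false, d=true}.
              branch 1.1.2.2 (add T ((b & a) -> ~d)):
                T (b | (d | d)): β-rule — branch into T b  //  T (d | d).
                  branch 1.1.2.2.1 (add T b):
                    T ((b & a) -> ~d): β-rule — branch into F (b & a)  //  T ~d.
                      branch 1.1.2.2.1.1 (add F (b & a)):
                        F (b & a): β-rule — branch into F b  //  F a.
                          branch 1.1.2.2.1.1.1 (add F b):
                            × closes — contains both b and ~b.
                          branch 1.1.2.2.1.1.2 (add F a):
                            ○ open, literals {a=false, b=true}.
                      branch 1.1.2.2.1.2 (add T ~d):
                        ○ open, literals {b=true, d=false}.
                  branch 1.1.2.2.2 (add T (d | d)):
                    T ((b & a) -> ~d): β-rule — branch into F (b & a)  //  T ~d.
                      branch 1.1.2.2.2.1 (add F (b & a)):
                        T (d | d): β-rule — branch into T d  //  T d.
                          branch 1.1.2.2.2.1.1 (add T d):
                            F (b & a): β-rule — branch into F b  //  F a.
                              branch 1.1.2.2.2.1.1.1 (add F b):
                                ○ open, literals {b=false, d=true}.
                              branch 1.1.2.2.2.1.1.2 (add F a):
                                ○ open, literals {a=false, d=true}.
                          branch 1.1.2.2.2.1.2 (add T d):
                            F (b & a): β-rule — branch into F b  //  F a.
                              branch 1.1.2.2.2.1.2.1 (add F b):
                                ○ open, literals {b=false, d=true}.
                              branch 1.1.2.2.2.1.2.2 (add F a):
                                ○ open, literals {a=false, d=true}.
                      branch 1.1.2.2.2.2 (add T ~d):
                        T (d | d): β-rule — branch into T d  //  T d.
                          branch 1.1.2.2.2.2.1 (add T d):
                            × closes — contains both d and ~d.
                          branch 1.1.2.2.2.2.2 (add T d):
                            × closes — contains both d and ~d.
      branch 1.2 (add T ~(b | c)):
        T ~(b | c): α-rule — add F b, F c.
        T (~(d <-> ~d) -> (b | (d | d))): β-rule — branch into F ~(d <-> ~d)  //  T (b | (d | d)).
          branch 1.2.1 (add F ~(d <-> ~d)):
            F ~(d <-> ~d): β-rule — branch into T d, T ~d  //  F d, F ~d.
              branch 1.2.1.1 (add T d, T ~d):
                × closes — contains both d and ~d.
              branch 1.2.1.2 (add F d, F ~d):
                × closes — contains both d and ~d.
          branch 1.2.2 (add T (b | (d | d))):
            T (b | (d | d)): β-rule — branch into T b  //  T (d | d).
              branch 1.2.2.1 (add T b):
                × closes — contains both b and ~b.
              branch 1.2.2.2 (add T (d | d)):
                T (d | d): β-rule — branch into T d  //  T d.
                  branch 1.2.2.2.1 (add T d):
                    ○ open, literals {b=false, c=false, d=true}.
                  branch 1.2.2.2.2 (add T d):
                    ○ open, literals {b=false, c=false, d=true}.
  branch 2 (add F ((~a | ((b & a) -> ~d)) | ~(b | c)), F (~(d <-> ~d) -> (b | (d | d)))):
    F ((~a | ((b & a) -> ~d)) | ~(b | c)): α-rule — add F (~a | ((b & a) -> ~d)), F ~(b | c).
    F (~(d <-> ~d) -> (b | (d | d))): α-rule — add T ~(d <-> ~d), F (b | (d | d)).
    F (~a | ((b & a) -> ~d)): α-rule — add F ~a, F ((b & a) -> ~d).
    F (b | (d | d)): α-rule — add F b, F (d | d).
    F ((b & a) -> ~d): α-rule — add T (b & a), F ~d.
    F (d | d): α-rule — add F d, F d.
    × closes — contains both d and ~d.
11 branches closed, 11 open.
An open branch gives a satisfying assignment: a=false, b=true.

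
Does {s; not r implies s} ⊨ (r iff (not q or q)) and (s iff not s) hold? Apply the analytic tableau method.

Initial set: {T s; T (not r implies s); F ((r iff (not q or q)) and (s iff not s))}.
T (not r implies s): β-rule — branch into F not r  //  T s.
  branch 1 (add F not r):
    F ((r iff (not q or q)) and (s iff not s)): β-rule — branch into F (r iff (not q or q))  //  F (s iff not s).
      branch 1.1 (add F (r iff (not q or q))):
        F (r iff (not q or q)): β-rule — branch into T r, F (not q or q)  //  F r, T (not q or q).
          branch 1.1.1 (add T r, F (not q or q)):
            F (not q or q): α-rule — add F not q, F q.
            × closes — contains both q and not q.
          branch 1.1.2 (add F r, T (not q or q)):
            × closes — contains both r and not r.
      branch 1.2 (add F (s iff not s)):
        F (s iff not s): β-rule — branch into T s, F not s  //  F s, T not s.
          branch 1.2.1 (add T s, F not s):
            ○ open, literals {r=true, s=true}.
          branch 1.2.2 (add F s, T not s):
            × closes — contains both s and not s.
  branch 2 (add T s):
    F ((r iff (not q or q)) and (s iff not s)): β-rule — branch into F (r iff (not q or q))  //  F (s iff not s).
      branch 2.1 (add F (r iff (not q or q))):
        F (r iff (not q or q)): β-rule — branch into T r, F (not q or q)  //  F r, T (not q or q).
          branch 2.1.1 (add T r, F (not q or q)):
            F (not q or q): α-rule — add F not q, F q.
            × closes — contains both q and not q.
          branch 2.1.2 (add F r, T (not q or q)):
            T (not q or q): β-rule — branch into T not q  //  T q.
              branch 2.1.2.1 (add T not q):
                ○ open, literals {q=false, r=false, s=true}.
              branch 2.1.2.2 (add T q):
                ○ open, literals {q=true, r=false, s=true}.
      branch 2.2 (add F (s iff not s)):
        F (s iff not s): β-rule — branch into T s, F not s  //  F s, T not s.
          branch 2.2.1 (add T s, F not s):
            ○ open, literals {s=true}.
          branch 2.2.2 (add F s, T not s):
            × closes — contains both s and not s.
5 branches closed, 4 open.
An open branch gives a countermodel: r=true, s=true (unmentioned atoms arbitrary); the premises hold there but the conclusion fails.

No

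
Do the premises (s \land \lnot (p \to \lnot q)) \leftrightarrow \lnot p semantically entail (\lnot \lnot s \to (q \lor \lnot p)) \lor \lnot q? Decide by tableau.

Yes

Initial set: {((s \land \lnot (p \to \lnot q)) \leftrightarrow \lnot p); \lnot ((\lnot \lnot s \to (q \lor \lnot p)) \lor \lnot q)}.
\lnot ((\lnot \lnot s \to (q \lor \lnot p)) \lor \lnot q): α-rule — add \lnot (\lnot \lnot s \to (q \lor \lnot p)), \lnot \lnot q.
\lnot (\lnot \lnot s \to (q \lor \lnot p)): α-rule — add \lnot \lnot s, \lnot (q \lor \lnot p).
\lnot \lnot s: drop double negation, giving s.
\lnot (q \lor \lnot p): α-rule — add \lnot q, \lnot \lnot p.
× closes — contains both q and \lnot q.
All 1 branch closes.
Every branch closed, so the premises entail the conclusion.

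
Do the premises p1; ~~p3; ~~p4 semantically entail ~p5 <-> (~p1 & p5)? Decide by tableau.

No

Initial set: {T p1; T ~~p3; T ~~p4; F (~p5 <-> (~p1 & p5))}.
T ~~p3: drop double negation, giving T p3.
T ~~p4: drop double negation, giving T p4.
F (~p5 <-> (~p1 & p5)): β-rule — branch into T ~p5, F (~p1 & p5)  //  F ~p5, T (~p1 & p5).
  branch 1 (add T ~p5, F (~p1 & p5)):
    F (~p1 & p5): β-rule — branch into F ~p1  //  F p5.
      branch 1.1 (add F ~p1):
        ○ open, literals {p1=true, p3=true, p4=true, p5=false}.
      branch 1.2 (add F p5):
        ○ open, literals {p1=true, p3=true, p4=true, p5=false}.
  branch 2 (add F ~p5, T (~p1 & p5)):
    T (~p1 & p5): α-rule — add T ~p1, T p5.
    × closes — contains both p1 and ~p1.
1 branch closed, 2 open.
An open branch gives a countermodel: p1=true, p3=true, p4=true, p5=false (unmentioned atoms arbitrary); the premises hold there but the conclusion fails.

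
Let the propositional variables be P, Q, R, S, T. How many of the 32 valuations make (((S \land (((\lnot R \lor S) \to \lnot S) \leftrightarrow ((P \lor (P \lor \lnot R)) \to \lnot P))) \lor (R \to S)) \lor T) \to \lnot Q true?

Initial set: {((((S \land (((\lnot R \lor S) \to \lnot S) \leftrightarrow ((P \lor (P \lor \lnot R)) \to \lnot P))) \lor (R \to S)) \lor T) \to \lnot Q)}.
((((S \land (((\lnot R \lor S) \to \lnot S) \leftrightarrow ((P \lor (P \lor \lnot R)) \to \lnot P))) \lor (R \to S)) \lor T) \to \lnot Q): β-rule — branch into \lnot (((S \land (((\lnot R \lor S) \to \lnot S) \leftrightarrow ((P \lor (P \lor \lnot R)) \to \lnot P))) \lor (R \to S)) \lor T)  //  \lnot Q.
  branch 1 (add \lnot (((S \land (((\lnot R \lor S) \to \lnot S) \leftrightarrow ((P \lor (P \lor \lnot R)) \to \lnot P))) \lor (R \to S)) \lor T)):
    \lnot (((S \land (((\lnot R \lor S) \to \lnot S) \leftrightarrow ((P \lor (P \lor \lnot R)) \to \lnot P))) \lor (R \to S)) \lor T): α-rule — add \lnot ((S \land (((\lnot R \lor S) \to \lnot S) \leftrightarrow ((P \lor (P \lor \lnot R)) \to \lnot P))) \lor (R \to S)), \lnot T.
    \lnot ((S \land (((\lnot R \lor S) \to \lnot S) \leftrightarrow ((P \lor (P \lor \lnot R)) \to \lnot P))) \lor (R \to S)): α-rule — add \lnot (S \land (((\lnot R \lor S) \to \lnot S) \leftrightarrow ((P \lor (P \lor \lnot R)) \to \lnot P))), \lnot (R \to S).
    \lnot (R \to S): α-rule — add R, \lnot S.
    \lnot (S \land (((\lnot R \lor S) \to \lnot S) \leftrightarrow ((P \lor (P \lor \lnot R)) \to \lnot P))): β-rule — branch into \lnot S  //  \lnot (((\lnot R \lor S) \to \lnot S) \leftrightarrow ((P \lor (P \lor \lnot R)) \to \lnot P)).
      branch 1.1 (add \lnot S):
        ○ open, literals {R=true, S=false, T=false}.
      branch 1.2 (add \lnot (((\lnot R \lor S) \to \lnot S) \leftrightarrow ((P \lor (P \lor \lnot R)) \to \lnot P))):
        \lnot (((\lnot R \lor S) \to \lnot S) \leftrightarrow ((P \lor (P \lor \lnot R)) \to \lnot P)): β-rule — branch into ((\lnot R \lor S) \to \lnot S), \lnot ((P \lor (P \lor \lnot R)) \to \lnot P)  //  \lnot ((\lnot R \lor S) \to \lnot S), ((P \lor (P \lor \lnot R)) \to \lnot P).
          branch 1.2.1 (add ((\lnot R \lor S) \to \lnot S), \lnot ((P \lor (P \lor \lnot R)) \to \lnot P)):
            \lnot ((P \lor (P \lor \lnot R)) \to \lnot P): α-rule — add (P \lor (P \lor \lnot R)), \lnot \lnot P.
            ((\lnot R \lor S) \to \lnot S): β-rule — branch into \lnot (\lnot R \lor S)  //  \lnot S.
              branch 1.2.1.1 (add \lnot (\lnot R \lor S)):
                \lnot (\lnot R \lor S): α-rule — add \lnot \lnot R, \lnot S.
                (P \lor (P \lor \lnot R)): β-rule — branch into P  //  (P \lor \lnot R).
                  branch 1.2.1.1.1 (add P):
                    ○ open, literals {P=true, R=true, S=false, T=false}.
                  branch 1.2.1.1.2 (add (P \lor \lnot R)):
                    (P \lor \lnot R): β-rule — branch into P  //  \lnot R.
                      branch 1.2.1.1.2.1 (add P):
                        ○ open, literals {P=true, R=true, S=false, T=false}.
                      branch 1.2.1.1.2.2 (add \lnot R):
                        × closes — contains both R and \lnot R.
              branch 1.2.1.2 (add \lnot S):
                (P \lor (P \lor \lnot R)): β-rule — branch into P  //  (P \lor \lnot R).
                  branch 1.2.1.2.1 (add P):
                    ○ open, literals {P=true, R=true, S=false, T=false}.
                  branch 1.2.1.2.2 (add (P \lor \lnot R)):
                    (P \lor \lnot R): β-rule — branch into P  //  \lnot R.
                      branch 1.2.1.2.2.1 (add P):
                        ○ open, literals {P=true, R=true, S=false, T=false}.
                      branch 1.2.1.2.2.2 (add \lnot R):
                        × closes — contains both R and \lnot R.
          branch 1.2.2 (add \lnot ((\lnot R \lor S) \to \lnot S), ((P \lor (P \lor \lnot R)) \to \lnot P)):
            \lnot ((\lnot R \lor S) \to \lnot S): α-rule — add (\lnot R \lor S), \lnot \lnot S.
            × closes — contains both S and \lnot S.
  branch 2 (add \lnot Q):
    ○ open, literals {Q=false}.
3 branches closed, 6 open.
Each open branch fixes some atoms; the unmentioned ones are free. Counting distinct full assignments: branch {R=true, S=false, T=false} (P, Q) contributes 4 new; branch {P=true, R=true, S=false, T=false} (Q) contributes 0 new; branch {P=true, R=true, S=false, T=false} (Q) contributes 0 new; branch {P=true, R=true, S=false, T=false} (Q) contributes 0 new; branch {P=true, R=true, S=false, T=false} (Q) contributes 0 new; branch {Q=false} (P, R, S, T) contributes 14 new. Total: 18.

18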